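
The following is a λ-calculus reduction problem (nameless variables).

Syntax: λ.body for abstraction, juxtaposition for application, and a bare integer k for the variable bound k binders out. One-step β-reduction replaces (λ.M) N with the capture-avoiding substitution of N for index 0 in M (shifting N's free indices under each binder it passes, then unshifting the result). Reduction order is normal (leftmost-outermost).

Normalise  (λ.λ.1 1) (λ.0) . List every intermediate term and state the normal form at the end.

Answer: normal form = λ.λ.0  (in 2 steps)

Reduction:
  start: (λ.λ.1 1) (λ.0)
  step 1: λ.(λ.0) (λ.0)
  step 2: λ.λ.0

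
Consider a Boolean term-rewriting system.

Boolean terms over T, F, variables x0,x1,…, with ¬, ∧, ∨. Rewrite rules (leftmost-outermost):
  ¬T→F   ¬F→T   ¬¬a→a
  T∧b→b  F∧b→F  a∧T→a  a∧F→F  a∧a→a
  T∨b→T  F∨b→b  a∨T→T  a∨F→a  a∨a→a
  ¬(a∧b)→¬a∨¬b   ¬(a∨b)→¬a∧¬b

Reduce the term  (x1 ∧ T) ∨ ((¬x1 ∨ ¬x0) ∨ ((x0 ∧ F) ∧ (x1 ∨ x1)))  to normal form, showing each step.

  start: (x1 ∧ T) ∨ ((¬x1 ∨ ¬x0) ∨ ((x0 ∧ F) ∧ (x1 ∨ x1)))
  →1  x1 ∨ ((¬x1 ∨ ¬x0) ∨ ((x0 ∧ F) ∧ (x1 ∨ x1)))
  →2  x1 ∨ ((¬x1 ∨ ¬x0) ∨ (F ∧ (x1 ∨ x1)))
  →3  x1 ∨ ((¬x1 ∨ ¬x0) ∨ F)
  →4  x1 ∨ (¬x1 ∨ ¬x0)

Answer: normal form = x1 ∨ (¬x1 ∨ ¬x0)  (in 4 steps)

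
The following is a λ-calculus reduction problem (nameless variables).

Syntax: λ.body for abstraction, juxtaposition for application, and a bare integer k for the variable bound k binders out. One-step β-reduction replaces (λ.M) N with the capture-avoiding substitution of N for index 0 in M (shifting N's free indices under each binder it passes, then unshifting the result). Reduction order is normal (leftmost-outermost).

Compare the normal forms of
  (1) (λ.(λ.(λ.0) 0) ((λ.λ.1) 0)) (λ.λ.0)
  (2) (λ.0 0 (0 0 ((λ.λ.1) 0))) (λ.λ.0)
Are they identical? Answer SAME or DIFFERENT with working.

Answer: SAME — A ⇓ λ.λ.λ.0, B ⇓ λ.λ.λ.0

Reduction:
Term A:
  start: (λ.(λ.(λ.0) 0) ((λ.λ.1) 0)) (λ.λ.0)
  step 1: (λ.(λ.0) 0) ((λ.λ.1) (λ.λ.0))
  step 2: (λ.0) ((λ.λ.1) (λ.λ.0))
  step 3: (λ.λ.1) (λ.λ.0)
  step 4: λ.λ.λ.0

Term B:
  start: (λ.0 0 (0 0 ((λ.λ.1) 0))) (λ.λ.0)
  step 1: (λ.λ.0) (λ.λ.0) ((λ.λ.0) (λ.λ.0) ((λ.λ.1) (λ.λ.0)))
  step 2: (λ.0) ((λ.λ.0) (λ.λ.0) ((λ.λ.1) (λ.λ.0)))
  step 3: (λ.λ.0) (λ.λ.0) ((λ.λ.1) (λ.λ.0))
  step 4: (λ.0) ((λ.λ.1) (λ.λ.0))
  step 5: (λ.λ.1) (λ.λ.0)
  step 6: λ.λ.λ.0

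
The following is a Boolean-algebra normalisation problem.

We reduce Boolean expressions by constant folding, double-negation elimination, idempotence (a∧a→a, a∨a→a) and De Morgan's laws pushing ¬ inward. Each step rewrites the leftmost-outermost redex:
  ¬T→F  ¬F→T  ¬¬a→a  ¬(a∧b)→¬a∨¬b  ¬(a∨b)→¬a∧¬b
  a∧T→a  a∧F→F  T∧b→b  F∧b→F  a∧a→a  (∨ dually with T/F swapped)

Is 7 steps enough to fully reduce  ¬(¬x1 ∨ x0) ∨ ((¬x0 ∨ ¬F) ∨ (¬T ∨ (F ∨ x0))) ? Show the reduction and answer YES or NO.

Answer: YES — reaches normal form T in 6 ≤ 7 steps

Derivation:
  start: ¬(¬x1 ∨ x0) ∨ ((¬x0 ∨ ¬F) ∨ (¬T ∨ (F ∨ x0)))
  step 1: (¬¬x1 ∧ ¬x0) ∨ ((¬x0 ∨ ¬F) ∨ (¬T ∨ (F ∨ x0)))
  step 2: (x1 ∧ ¬x0) ∨ ((¬x0 ∨ ¬F) ∨ (¬T ∨ (F ∨ x0)))
  step 3: (x1 ∧ ¬x0) ∨ ((¬x0 ∨ T) ∨ (¬T ∨ (F ∨ x0)))
  step 4: (x1 ∧ ¬x0) ∨ (T ∨ (¬T ∨ (F ∨ x0)))
  step 5: (x1 ∧ ¬x0) ∨ T
  step 6: T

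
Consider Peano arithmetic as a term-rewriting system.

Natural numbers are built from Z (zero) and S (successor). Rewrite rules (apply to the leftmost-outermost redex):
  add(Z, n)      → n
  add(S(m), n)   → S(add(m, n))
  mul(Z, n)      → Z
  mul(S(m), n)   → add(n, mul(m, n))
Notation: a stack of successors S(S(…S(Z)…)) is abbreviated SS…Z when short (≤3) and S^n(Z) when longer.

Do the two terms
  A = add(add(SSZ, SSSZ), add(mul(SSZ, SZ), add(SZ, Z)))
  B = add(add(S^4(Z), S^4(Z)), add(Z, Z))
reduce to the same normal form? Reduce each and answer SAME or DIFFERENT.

Term A:
  start: add(add(SSZ, SSSZ), add(mul(SSZ, SZ), add(SZ, Z)))
  →1  add(S(add(SZ, SSSZ)), add(mul(SSZ, SZ), add(SZ, Z)))
  →2  S(add(add(SZ, SSSZ), add(mul(SSZ, SZ), add(SZ, Z))))
  →3  S(add(S(add(Z, SSSZ)), add(mul(SSZ, SZ), add(SZ, Z))))
  →4  S(S(add(add(Z, SSSZ), add(mul(SSZ, SZ), add(SZ, Z)))))
  →5  S(S(add(SSSZ, add(mul(SSZ, SZ), add(SZ, Z)))))
  →6  S(S(S(add(SSZ, add(mul(SSZ, SZ), add(SZ, Z))))))
  →7  S(S(S(S(add(SZ, add(mul(SSZ, SZ), add(SZ, Z)))))))
  →8  S(S(S(S(S(add(Z, add(mul(SSZ, SZ), add(SZ, Z))))))))
  →9  S(S(S(S(S(add(mul(SSZ, SZ), add(SZ, Z)))))))
  →10  S(S(S(S(S(add(add(SZ, mul(SZ, SZ)), add(SZ, Z)))))))
  →11  S(S(S(S(S(add(S(add(Z, mul(SZ, SZ))), add(SZ, Z)))))))
  →12  S(S(S(S(S(S(add(add(Z, mul(SZ, SZ)), add(SZ, Z))))))))
  →13  S(S(S(S(S(S(add(mul(SZ, SZ), add(SZ, Z))))))))
  →14  S(S(S(S(S(S(add(add(SZ, mul(Z, SZ)), add(SZ, Z))))))))
  →15  S(S(S(S(S(S(add(S(add(Z, mul(Z, SZ))), add(SZ, Z))))))))
  →16  S(S(S(S(S(S(S(add(add(Z, mul(Z, SZ)), add(SZ, Z)))))))))
  →17  S(S(S(S(S(S(S(add(mul(Z, SZ), add(SZ, Z)))))))))
  →18  S(S(S(S(S(S(S(add(Z, add(SZ, Z)))))))))
  →19  S(S(S(S(S(S(S(add(SZ, Z))))))))
  →20  S(S(S(S(S(S(S(S(add(Z, Z)))))))))
  →21  S^8(Z)

Term B:
  start: add(add(S^4(Z), S^4(Z)), add(Z, Z))
  →1  add(S(add(SSSZ, S^4(Z))), add(Z, Z))
  →2  S(add(add(SSSZ, S^4(Z)), add(Z, Z)))
  →3  S(add(S(add(SSZ, S^4(Z))), add(Z, Z)))
  →4  S(S(add(add(SSZ, S^4(Z)), add(Z, Z))))
  →5  S(S(add(S(add(SZ, S^4(Z))), add(Z, Z))))
  →6  S(S(S(add(add(SZ, S^4(Z)), add(Z, Z)))))
  →7  S(S(S(add(S(add(Z, S^4(Z))), add(Z, Z)))))
  →8  S(S(S(S(add(add(Z, S^4(Z)), add(Z, Z))))))
  →9  S(S(S(S(add(S^4(Z), add(Z, Z))))))
  →10  S(S(S(S(S(add(SSSZ, add(Z, Z)))))))
  →11  S(S(S(S(S(S(add(SSZ, add(Z, Z))))))))
  →12  S(S(S(S(S(S(S(add(SZ, add(Z, Z)))))))))
  →13  S(S(S(S(S(S(S(S(add(Z, add(Z, Z))))))))))
  →14  S(S(S(S(S(S(S(S(add(Z, Z)))))))))
  →15  S^8(Z)

Answer: SAME — A ⇓ S^8(Z), B ⇓ S^8(Z)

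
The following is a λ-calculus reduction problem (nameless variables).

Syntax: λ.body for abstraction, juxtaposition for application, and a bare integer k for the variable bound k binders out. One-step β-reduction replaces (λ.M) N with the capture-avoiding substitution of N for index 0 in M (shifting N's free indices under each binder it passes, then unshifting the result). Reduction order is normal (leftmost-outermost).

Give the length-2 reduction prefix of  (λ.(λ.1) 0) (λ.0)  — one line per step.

  start: (λ.(λ.1) 0) (λ.0)
  step 1: (λ.λ.0) (λ.0)
  step 2: λ.0

Answer: after 2 steps: λ.0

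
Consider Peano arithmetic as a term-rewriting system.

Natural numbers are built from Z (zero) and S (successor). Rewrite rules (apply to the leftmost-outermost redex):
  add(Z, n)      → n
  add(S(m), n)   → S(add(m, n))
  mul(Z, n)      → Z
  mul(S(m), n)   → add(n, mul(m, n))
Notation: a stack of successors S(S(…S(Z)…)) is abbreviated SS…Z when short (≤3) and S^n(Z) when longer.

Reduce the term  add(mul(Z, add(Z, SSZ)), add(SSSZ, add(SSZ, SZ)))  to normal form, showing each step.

Answer: normal form = S^6(Z)  (in 9 steps)

Derivation:
  start: add(mul(Z, add(Z, SSZ)), add(SSSZ, add(SSZ, SZ)))
  [1] add(Z, add(SSSZ, add(SSZ, SZ)))
  [2] add(SSSZ, add(SSZ, SZ))
  [3] S(add(SSZ, add(SSZ, SZ)))
  [4] S(S(add(SZ, add(SSZ, SZ))))
  [5] S(S(S(add(Z, add(SSZ, SZ)))))
  [6] S(S(S(add(SSZ, SZ))))
  [7] S(S(S(S(add(SZ, SZ)))))
  [8] S(S(S(S(S(add(Z, SZ))))))
  [9] S^6(Z)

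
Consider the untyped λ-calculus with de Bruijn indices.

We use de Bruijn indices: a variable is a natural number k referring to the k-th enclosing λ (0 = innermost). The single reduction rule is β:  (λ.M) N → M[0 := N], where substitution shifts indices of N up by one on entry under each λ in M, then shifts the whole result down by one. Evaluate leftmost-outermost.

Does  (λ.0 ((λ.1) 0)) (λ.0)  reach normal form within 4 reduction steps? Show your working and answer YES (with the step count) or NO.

  start: (λ.0 ((λ.1) 0)) (λ.0)
  [1] (λ.0) ((λ.λ.0) (λ.0))
  [2] (λ.λ.0) (λ.0)
  [3] λ.0

Answer: YES — reaches normal form λ.0 in 3 ≤ 4 steps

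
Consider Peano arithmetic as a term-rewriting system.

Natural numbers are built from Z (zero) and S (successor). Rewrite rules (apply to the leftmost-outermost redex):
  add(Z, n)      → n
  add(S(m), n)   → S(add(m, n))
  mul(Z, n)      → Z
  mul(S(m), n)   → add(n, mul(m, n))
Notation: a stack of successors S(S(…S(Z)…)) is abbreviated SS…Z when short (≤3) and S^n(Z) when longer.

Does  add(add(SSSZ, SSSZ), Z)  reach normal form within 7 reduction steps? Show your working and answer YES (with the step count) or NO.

Answer: NO — after 7 steps the term is S(S(S(add(SSSZ, Z)))), not yet normal

Reduction:
  start: add(add(SSSZ, SSSZ), Z)
  [1] add(S(add(SSZ, SSSZ)), Z)
  [2] S(add(add(SSZ, SSSZ), Z))
  [3] S(add(S(add(SZ, SSSZ)), Z))
  [4] S(S(add(add(SZ, SSSZ), Z)))
  [5] S(S(add(S(add(Z, SSSZ)), Z)))
  [6] S(S(S(add(add(Z, SSSZ), Z))))
  [7] S(S(S(add(SSSZ, Z))))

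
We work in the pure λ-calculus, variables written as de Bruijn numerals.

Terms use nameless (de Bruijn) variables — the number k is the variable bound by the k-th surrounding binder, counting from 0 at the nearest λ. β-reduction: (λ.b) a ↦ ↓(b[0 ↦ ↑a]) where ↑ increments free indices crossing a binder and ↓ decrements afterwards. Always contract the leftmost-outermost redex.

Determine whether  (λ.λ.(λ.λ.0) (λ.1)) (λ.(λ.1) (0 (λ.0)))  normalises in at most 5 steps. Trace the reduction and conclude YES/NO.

Answer: YES — reaches normal form λ.λ.0 in 2 ≤ 5 steps

Derivation:
  start: (λ.λ.(λ.λ.0) (λ.1)) (λ.(λ.1) (0 (λ.0)))
  [1] λ.(λ.λ.0) (λ.1)
  [2] λ.λ.0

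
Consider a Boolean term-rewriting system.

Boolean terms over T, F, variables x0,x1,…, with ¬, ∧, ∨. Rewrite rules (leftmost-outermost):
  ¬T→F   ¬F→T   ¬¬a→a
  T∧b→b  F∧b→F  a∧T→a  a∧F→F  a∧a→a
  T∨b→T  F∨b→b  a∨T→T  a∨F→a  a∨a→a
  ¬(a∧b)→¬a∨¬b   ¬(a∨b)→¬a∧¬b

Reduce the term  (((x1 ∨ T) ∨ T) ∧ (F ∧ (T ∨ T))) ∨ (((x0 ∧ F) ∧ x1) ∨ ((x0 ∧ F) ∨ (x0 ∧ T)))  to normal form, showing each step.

  start: (((x1 ∨ T) ∨ T) ∧ (F ∧ (T ∨ T))) ∨ (((x0 ∧ F) ∧ x1) ∨ ((x0 ∧ F) ∨ (x0 ∧ T)))
  →1  (T ∧ (F ∧ (T ∨ T))) ∨ (((x0 ∧ F) ∧ x1) ∨ ((x0 ∧ F) ∨ (x0 ∧ T)))
  →2  (F ∧ (T ∨ T)) ∨ (((x0 ∧ F) ∧ x1) ∨ ((x0 ∧ F) ∨ (x0 ∧ T)))
  →3  F ∨ (((x0 ∧ F) ∧ x1) ∨ ((x0 ∧ F) ∨ (x0 ∧ T)))
  →4  ((x0 ∧ F) ∧ x1) ∨ ((x0 ∧ F) ∨ (x0 ∧ T))
  →5  (F ∧ x1) ∨ ((x0 ∧ F) ∨ (x0 ∧ T))
  →6  F ∨ ((x0 ∧ F) ∨ (x0 ∧ T))
  →7  (x0 ∧ F) ∨ (x0 ∧ T)
  →8  F ∨ (x0 ∧ T)
  →9  x0 ∧ T
  →10  x0

Answer: normal form = x0  (in 10 steps)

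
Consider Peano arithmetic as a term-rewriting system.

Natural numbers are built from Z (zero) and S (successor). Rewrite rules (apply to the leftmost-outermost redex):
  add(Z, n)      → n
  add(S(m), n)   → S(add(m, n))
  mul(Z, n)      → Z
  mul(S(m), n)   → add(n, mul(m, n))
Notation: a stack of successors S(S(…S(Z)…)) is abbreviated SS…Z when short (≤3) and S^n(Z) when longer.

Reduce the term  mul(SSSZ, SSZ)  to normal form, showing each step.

  start: mul(SSSZ, SSZ)
  [1] add(SSZ, mul(SSZ, SSZ))
  [2] S(add(SZ, mul(SSZ, SSZ)))
  [3] S(S(add(Z, mul(SSZ, SSZ))))
  [4] S(S(mul(SSZ, SSZ)))
  [5] S(S(add(SSZ, mul(SZ, SSZ))))
  [6] S(S(S(add(SZ, mul(SZ, SSZ)))))
  [7] S(S(S(S(add(Z, mul(SZ, SSZ))))))
  [8] S(S(S(S(mul(SZ, SSZ)))))
  [9] S(S(S(S(add(SSZ, mul(Z, SSZ))))))
  [10] S(S(S(S(S(add(SZ, mul(Z, SSZ)))))))
  [11] S(S(S(S(S(S(add(Z, mul(Z, SSZ))))))))
  [12] S(S(S(S(S(S(mul(Z, SSZ)))))))
  [13] S^6(Z)

Answer: normal form = S^6(Z)  (in 13 steps)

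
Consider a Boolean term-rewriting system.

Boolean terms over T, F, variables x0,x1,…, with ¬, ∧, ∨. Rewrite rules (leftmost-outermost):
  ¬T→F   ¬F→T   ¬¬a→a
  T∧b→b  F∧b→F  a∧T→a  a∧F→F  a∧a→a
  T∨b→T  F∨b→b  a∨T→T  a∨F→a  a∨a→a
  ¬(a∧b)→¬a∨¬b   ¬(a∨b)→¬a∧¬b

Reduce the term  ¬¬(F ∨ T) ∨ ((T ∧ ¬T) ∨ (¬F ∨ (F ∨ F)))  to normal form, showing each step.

Answer: normal form = T  (in 3 steps)

Derivation:
  start: ¬¬(F ∨ T) ∨ ((T ∧ ¬T) ∨ (¬F ∨ (F ∨ F)))
  step 1: (F ∨ T) ∨ ((T ∧ ¬T) ∨ (¬F ∨ (F ∨ F)))
  step 2: T ∨ ((T ∧ ¬T) ∨ (¬F ∨ (F ∨ F)))
  step 3: T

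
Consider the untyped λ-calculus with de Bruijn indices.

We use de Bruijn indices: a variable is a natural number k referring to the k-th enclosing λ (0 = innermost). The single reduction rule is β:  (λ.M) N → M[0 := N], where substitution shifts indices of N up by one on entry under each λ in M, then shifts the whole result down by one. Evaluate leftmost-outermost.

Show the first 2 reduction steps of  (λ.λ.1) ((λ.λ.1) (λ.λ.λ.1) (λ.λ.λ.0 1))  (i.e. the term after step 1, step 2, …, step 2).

  start: (λ.λ.1) ((λ.λ.1) (λ.λ.λ.1) (λ.λ.λ.0 1))
  →1  λ.(λ.λ.1) (λ.λ.λ.1) (λ.λ.λ.0 1)
  →2  λ.(λ.λ.λ.λ.1) (λ.λ.λ.0 1)

Answer: after 2 steps: λ.(λ.λ.λ.λ.1) (λ.λ.λ.0 1)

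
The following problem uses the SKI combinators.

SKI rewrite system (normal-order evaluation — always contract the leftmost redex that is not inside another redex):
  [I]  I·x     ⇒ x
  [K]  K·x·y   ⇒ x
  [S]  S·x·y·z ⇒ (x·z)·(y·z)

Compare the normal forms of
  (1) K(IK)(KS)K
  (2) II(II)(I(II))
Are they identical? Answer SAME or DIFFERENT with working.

Answer: DIFFERENT — A ⇓ KK, B ⇓ I

Derivation:
Term A:
  start: K(IK)(KS)K
  →1  IKK
  →2  KK

Term B:
  start: II(II)(I(II))
  →1  I(II)(I(II))
  →2  II(I(II))
  →3  I(I(II))
  →4  I(II)
  →5  II
  →6  I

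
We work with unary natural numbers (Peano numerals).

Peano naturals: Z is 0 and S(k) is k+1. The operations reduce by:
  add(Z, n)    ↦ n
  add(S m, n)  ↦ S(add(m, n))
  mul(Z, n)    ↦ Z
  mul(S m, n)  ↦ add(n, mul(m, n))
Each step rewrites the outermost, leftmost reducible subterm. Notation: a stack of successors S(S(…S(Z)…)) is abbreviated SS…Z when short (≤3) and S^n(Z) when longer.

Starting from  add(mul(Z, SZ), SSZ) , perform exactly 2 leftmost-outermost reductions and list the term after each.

Answer: after 2 steps: SSZ

Reduction:
  start: add(mul(Z, SZ), SSZ)
  step 1: add(Z, SSZ)
  step 2: SSZ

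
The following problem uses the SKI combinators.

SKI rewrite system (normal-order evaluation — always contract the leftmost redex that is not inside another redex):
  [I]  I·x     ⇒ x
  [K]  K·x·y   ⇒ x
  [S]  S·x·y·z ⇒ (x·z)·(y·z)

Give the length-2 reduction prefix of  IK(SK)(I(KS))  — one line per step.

  start: IK(SK)(I(KS))
  →1  K(SK)(I(KS))
  →2  SK

Answer: after 2 steps: SK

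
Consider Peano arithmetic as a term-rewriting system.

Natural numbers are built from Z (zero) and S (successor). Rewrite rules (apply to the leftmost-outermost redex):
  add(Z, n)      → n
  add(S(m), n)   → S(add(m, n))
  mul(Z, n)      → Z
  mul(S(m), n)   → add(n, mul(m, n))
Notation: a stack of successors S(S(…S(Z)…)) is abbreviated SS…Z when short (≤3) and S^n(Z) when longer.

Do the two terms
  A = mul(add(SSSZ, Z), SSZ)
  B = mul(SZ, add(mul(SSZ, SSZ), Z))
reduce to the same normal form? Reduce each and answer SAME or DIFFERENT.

Term A:
  start: mul(add(SSSZ, Z), SSZ)
  →1  mul(S(add(SSZ, Z)), SSZ)
  →2  add(SSZ, mul(add(SSZ, Z), SSZ))
  →3  S(add(SZ, mul(add(SSZ, Z), SSZ)))
  →4  S(S(add(Z, mul(add(SSZ, Z), SSZ))))
  →5  S(S(mul(add(SSZ, Z), SSZ)))
  →6  S(S(mul(S(add(SZ, Z)), SSZ)))
  →7  S(S(add(SSZ, mul(add(SZ, Z), SSZ))))
  →8  S(S(S(add(SZ, mul(add(SZ, Z), SSZ)))))
  →9  S(S(S(S(add(Z, mul(add(SZ, Z), SSZ))))))
  →10  S(S(S(S(mul(add(SZ, Z), SSZ)))))
  →11  S(S(S(S(mul(S(add(Z, Z)), SSZ)))))
  →12  S(S(S(S(add(SSZ, mul(add(Z, Z), SSZ))))))
  →13  S(S(S(S(S(add(SZ, mul(add(Z, Z), SSZ)))))))
  →14  S(S(S(S(S(S(add(Z, mul(add(Z, Z), SSZ))))))))
  →15  S(S(S(S(S(S(mul(add(Z, Z), SSZ)))))))
  →16  S(S(S(S(S(S(mul(Z, SSZ)))))))
  →17  S^6(Z)

Term B:
  start: mul(SZ, add(mul(SSZ, SSZ), Z))
  →1  add(add(mul(SSZ, SSZ), Z), mul(Z, add(mul(SSZ, SSZ), Z)))
  →2  add(add(add(SSZ, mul(SZ, SSZ)), Z), mul(Z, add(mul(SSZ, SSZ), Z)))
  →3  add(add(S(add(SZ, mul(SZ, SSZ))), Z), mul(Z, add(mul(SSZ, SSZ), Z)))
  →4  add(S(add(add(SZ, mul(SZ, SSZ)), Z)), mul(Z, add(mul(SSZ, SSZ), Z)))
  →5  S(add(add(add(SZ, mul(SZ, SSZ)), Z), mul(Z, add(mul(SSZ, SSZ), Z))))
  →6  S(add(add(S(add(Z, mul(SZ, SSZ))), Z), mul(Z, add(mul(SSZ, SSZ), Z))))
  →7  S(add(S(add(add(Z, mul(SZ, SSZ)), Z)), mul(Z, add(mul(SSZ, SSZ), Z))))
  →8  S(S(add(add(add(Z, mul(SZ, SSZ)), Z), mul(Z, add(mul(SSZ, SSZ), Z)))))
  →9  S(S(add(add(mul(SZ, SSZ), Z), mul(Z, add(mul(SSZ, SSZ), Z)))))
  →10  S(S(add(add(add(SSZ, mul(Z, SSZ)), Z), mul(Z, add(mul(SSZ, SSZ), Z)))))
  →11  S(S(add(add(S(add(SZ, mul(Z, SSZ))), Z), mul(Z, add(mul(SSZ, SSZ), Z)))))
  →12  S(S(add(S(add(add(SZ, mul(Z, SSZ)), Z)), mul(Z, add(mul(SSZ, SSZ), Z)))))
  →13  S(S(S(add(add(add(SZ, mul(Z, SSZ)), Z), mul(Z, add(mul(SSZ, SSZ), Z))))))
  →14  S(S(S(add(add(S(add(Z, mul(Z, SSZ))), Z), mul(Z, add(mul(SSZ, SSZ), Z))))))
  →15  S(S(S(add(S(add(add(Z, mul(Z, SSZ)), Z)), mul(Z, add(mul(SSZ, SSZ), Z))))))
  →16  S(S(S(S(add(add(add(Z, mul(Z, SSZ)), Z), mul(Z, add(mul(SSZ, SSZ), Z)))))))
  →17  S(S(S(S(add(add(mul(Z, SSZ), Z), mul(Z, add(mul(SSZ, SSZ), Z)))))))
  →18  S(S(S(S(add(add(Z, Z), mul(Z, add(mul(SSZ, SSZ), Z)))))))
  →19  S(S(S(S(add(Z, mul(Z, add(mul(SSZ, SSZ), Z)))))))
  →20  S(S(S(S(mul(Z, add(mul(SSZ, SSZ), Z))))))
  →21  S^4(Z)

Answer: DIFFERENT — A ⇓ S^6(Z), B ⇓ S^4(Z)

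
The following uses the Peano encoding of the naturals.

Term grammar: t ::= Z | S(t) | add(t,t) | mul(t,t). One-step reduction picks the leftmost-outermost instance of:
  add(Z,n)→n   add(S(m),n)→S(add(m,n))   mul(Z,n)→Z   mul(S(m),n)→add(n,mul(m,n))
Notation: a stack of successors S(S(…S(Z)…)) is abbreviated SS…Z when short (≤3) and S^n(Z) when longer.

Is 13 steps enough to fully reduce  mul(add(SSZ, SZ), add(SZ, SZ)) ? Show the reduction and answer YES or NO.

Answer: NO — after 13 steps the term is S(S(S(S(add(Z, mul(add(Z, SZ), add(SZ, SZ))))))), not yet normal

Derivation:
  start: mul(add(SSZ, SZ), add(SZ, SZ))
  →1  mul(S(add(SZ, SZ)), add(SZ, SZ))
  →2  add(add(SZ, SZ), mul(add(SZ, SZ), add(SZ, SZ)))
  →3  add(S(add(Z, SZ)), mul(add(SZ, SZ), add(SZ, SZ)))
  →4  S(add(add(Z, SZ), mul(add(SZ, SZ), add(SZ, SZ))))
  →5  S(add(SZ, mul(add(SZ, SZ), add(SZ, SZ))))
  →6  S(S(add(Z, mul(add(SZ, SZ), add(SZ, SZ)))))
  →7  S(S(mul(add(SZ, SZ), add(SZ, SZ))))
  →8  S(S(mul(S(add(Z, SZ)), add(SZ, SZ))))
  →9  S(S(add(add(SZ, SZ), mul(add(Z, SZ), add(SZ, SZ)))))
  →10  S(S(add(S(add(Z, SZ)), mul(add(Z, SZ), add(SZ, SZ)))))
  →11  S(S(S(add(add(Z, SZ), mul(add(Z, SZ), add(SZ, SZ))))))
  →12  S(S(S(add(SZ, mul(add(Z, SZ), add(SZ, SZ))))))
  →13  S(S(S(S(add(Z, mul(add(Z, SZ), add(SZ, SZ)))))))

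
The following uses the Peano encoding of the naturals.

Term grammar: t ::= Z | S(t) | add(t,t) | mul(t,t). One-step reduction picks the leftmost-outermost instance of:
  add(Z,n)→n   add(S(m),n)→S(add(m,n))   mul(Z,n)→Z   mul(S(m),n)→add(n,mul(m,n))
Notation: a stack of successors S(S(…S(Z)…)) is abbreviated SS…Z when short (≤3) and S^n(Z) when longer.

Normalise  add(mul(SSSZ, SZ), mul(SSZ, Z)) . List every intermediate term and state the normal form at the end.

  start: add(mul(SSSZ, SZ), mul(SSZ, Z))
  →1  add(add(SZ, mul(SSZ, SZ)), mul(SSZ, Z))
  →2  add(S(add(Z, mul(SSZ, SZ))), mul(SSZ, Z))
  →3  S(add(add(Z, mul(SSZ, SZ)), mul(SSZ, Z)))
  →4  S(add(mul(SSZ, SZ), mul(SSZ, Z)))
  →5  S(add(add(SZ, mul(SZ, SZ)), mul(SSZ, Z)))
  →6  S(add(S(add(Z, mul(SZ, SZ))), mul(SSZ, Z)))
  →7  S(S(add(add(Z, mul(SZ, SZ)), mul(SSZ, Z))))
  →8  S(S(add(mul(SZ, SZ), mul(SSZ, Z))))
  →9  S(S(add(add(SZ, mul(Z, SZ)), mul(SSZ, Z))))
  →10  S(S(add(S(add(Z, mul(Z, SZ))), mul(SSZ, Z))))
  →11  S(S(S(add(add(Z, mul(Z, SZ)), mul(SSZ, Z)))))
  →12  S(S(S(add(mul(Z, SZ), mul(SSZ, Z)))))
  →13  S(S(S(add(Z, mul(SSZ, Z)))))
  →14  S(S(S(mul(SSZ, Z))))
  →15  S(S(S(add(Z, mul(SZ, Z)))))
  →16  S(S(S(mul(SZ, Z))))
  →17  S(S(S(add(Z, mul(Z, Z)))))
  →18  S(S(S(mul(Z, Z))))
  →19  SSSZ

Answer: normal form = SSSZ  (in 19 steps)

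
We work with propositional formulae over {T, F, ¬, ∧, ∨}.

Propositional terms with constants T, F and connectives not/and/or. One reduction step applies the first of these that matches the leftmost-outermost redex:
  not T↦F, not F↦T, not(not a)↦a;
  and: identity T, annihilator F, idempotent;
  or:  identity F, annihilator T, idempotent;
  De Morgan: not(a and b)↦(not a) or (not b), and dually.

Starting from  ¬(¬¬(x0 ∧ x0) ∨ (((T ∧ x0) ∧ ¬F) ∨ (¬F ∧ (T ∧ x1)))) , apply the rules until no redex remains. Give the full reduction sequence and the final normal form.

  start: ¬(¬¬(x0 ∧ x0) ∨ (((T ∧ x0) ∧ ¬F) ∨ (¬F ∧ (T ∧ x1))))
  →1  ¬¬¬(x0 ∧ x0) ∧ ¬(((T ∧ x0) ∧ ¬F) ∨ (¬F ∧ (T ∧ x1)))
  →2  ¬(x0 ∧ x0) ∧ ¬(((T ∧ x0) ∧ ¬F) ∨ (¬F ∧ (T ∧ x1)))
  →3  (¬x0 ∨ ¬x0) ∧ ¬(((T ∧ x0) ∧ ¬F) ∨ (¬F ∧ (T ∧ x1)))
  →4  ¬x0 ∧ ¬(((T ∧ x0) ∧ ¬F) ∨ (¬F ∧ (T ∧ x1)))
  →5  ¬x0 ∧ (¬((T ∧ x0) ∧ ¬F) ∧ ¬(¬F ∧ (T ∧ x1)))
  →6  ¬x0 ∧ ((¬(T ∧ x0) ∨ ¬¬F) ∧ ¬(¬F ∧ (T ∧ x1)))
  →7  ¬x0 ∧ (((¬T ∨ ¬x0) ∨ ¬¬F) ∧ ¬(¬F ∧ (T ∧ x1)))
  →8  ¬x0 ∧ (((F ∨ ¬x0) ∨ ¬¬F) ∧ ¬(¬F ∧ (T ∧ x1)))
  →9  ¬x0 ∧ ((¬x0 ∨ ¬¬F) ∧ ¬(¬F ∧ (T ∧ x1)))
  →10  ¬x0 ∧ ((¬x0 ∨ F) ∧ ¬(¬F ∧ (T ∧ x1)))
  →11  ¬x0 ∧ (¬x0 ∧ ¬(¬F ∧ (T ∧ x1)))
  →12  ¬x0 ∧ (¬x0 ∧ (¬¬F ∨ ¬(T ∧ x1)))
  →13  ¬x0 ∧ (¬x0 ∧ (F ∨ ¬(T ∧ x1)))
  →14  ¬x0 ∧ (¬x0 ∧ ¬(T ∧ x1))
  →15  ¬x0 ∧ (¬x0 ∧ (¬T ∨ ¬x1))
  →16  ¬x0 ∧ (¬x0 ∧ (F ∨ ¬x1))
  →17  ¬x0 ∧ (¬x0 ∧ ¬x1)

Answer: normal form = ¬x0 ∧ (¬x0 ∧ ¬x1)  (in 17 steps)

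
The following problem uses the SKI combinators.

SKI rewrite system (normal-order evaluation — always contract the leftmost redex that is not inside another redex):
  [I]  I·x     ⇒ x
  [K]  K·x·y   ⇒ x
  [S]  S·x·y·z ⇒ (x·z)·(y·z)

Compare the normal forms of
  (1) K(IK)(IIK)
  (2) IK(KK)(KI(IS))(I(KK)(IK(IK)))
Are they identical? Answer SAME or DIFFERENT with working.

Answer: SAME — A ⇓ K, B ⇓ K

Derivation:
Term A:
  start: K(IK)(IIK)
  →1  IK
  →2  K

Term B:
  start: IK(KK)(KI(IS))(I(KK)(IK(IK)))
  →1  K(KK)(KI(IS))(I(KK)(IK(IK)))
  →2  KK(I(KK)(IK(IK)))
  →3  K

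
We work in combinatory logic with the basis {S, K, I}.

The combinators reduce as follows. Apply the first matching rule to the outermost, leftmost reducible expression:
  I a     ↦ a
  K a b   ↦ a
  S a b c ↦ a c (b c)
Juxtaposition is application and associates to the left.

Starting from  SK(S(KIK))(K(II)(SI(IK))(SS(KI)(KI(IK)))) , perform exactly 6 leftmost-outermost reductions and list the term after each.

Answer: after 6 steps: S(KI(IK))(KI(KI(IK)))

Reduction:
  start: SK(S(KIK))(K(II)(SI(IK))(SS(KI)(KI(IK))))
  [1] K(K(II)(SI(IK))(SS(KI)(KI(IK))))(S(KIK)(K(II)(SI(IK))(SS(KI)(KI(IK)))))
  [2] K(II)(SI(IK))(SS(KI)(KI(IK)))
  [3] II(SS(KI)(KI(IK)))
  [4] I(SS(KI)(KI(IK)))
  [5] SS(KI)(KI(IK))
  [6] S(KI(IK))(KI(KI(IK)))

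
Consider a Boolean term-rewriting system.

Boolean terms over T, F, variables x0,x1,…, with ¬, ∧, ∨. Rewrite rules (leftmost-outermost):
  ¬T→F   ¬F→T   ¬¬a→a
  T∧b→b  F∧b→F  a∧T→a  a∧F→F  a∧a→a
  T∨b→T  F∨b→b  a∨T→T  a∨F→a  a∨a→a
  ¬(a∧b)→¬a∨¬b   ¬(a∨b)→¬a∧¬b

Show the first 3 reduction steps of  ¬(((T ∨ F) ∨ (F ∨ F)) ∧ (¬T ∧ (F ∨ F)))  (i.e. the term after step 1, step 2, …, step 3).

Answer: after 3 steps: ((¬T ∧ ¬F) ∧ ¬(F ∨ F)) ∨ ¬(¬T ∧ (F ∨ F))

Derivation:
  start: ¬(((T ∨ F) ∨ (F ∨ F)) ∧ (¬T ∧ (F ∨ F)))
  →1  ¬((T ∨ F) ∨ (F ∨ F)) ∨ ¬(¬T ∧ (F ∨ F))
  →2  (¬(T ∨ F) ∧ ¬(F ∨ F)) ∨ ¬(¬T ∧ (F ∨ F))
  →3  ((¬T ∧ ¬F) ∧ ¬(F ∨ F)) ∨ ¬(¬T ∧ (F ∨ F))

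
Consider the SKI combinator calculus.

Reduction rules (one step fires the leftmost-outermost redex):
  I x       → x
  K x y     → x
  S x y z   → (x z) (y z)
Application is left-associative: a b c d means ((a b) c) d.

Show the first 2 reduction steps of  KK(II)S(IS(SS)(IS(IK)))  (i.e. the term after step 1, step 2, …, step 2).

Answer: after 2 steps: S

Working:
  start: KK(II)S(IS(SS)(IS(IK)))
  [1] KS(IS(SS)(IS(IK)))
  [2] S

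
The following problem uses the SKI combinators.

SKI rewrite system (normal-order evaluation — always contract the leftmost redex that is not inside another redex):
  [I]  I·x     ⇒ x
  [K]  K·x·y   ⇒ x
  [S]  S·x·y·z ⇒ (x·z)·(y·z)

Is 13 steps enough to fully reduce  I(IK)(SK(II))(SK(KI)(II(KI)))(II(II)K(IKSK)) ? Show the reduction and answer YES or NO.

Answer: YES — reaches normal form KS in 11 ≤ 13 steps

Reduction:
  start: I(IK)(SK(II))(SK(KI)(II(KI)))(II(II)K(IKSK))
  step 1: IK(SK(II))(SK(KI)(II(KI)))(II(II)K(IKSK))
  step 2: K(SK(II))(SK(KI)(II(KI)))(II(II)K(IKSK))
  step 3: SK(II)(II(II)K(IKSK))
  step 4: K(II(II)K(IKSK))(II(II(II)K(IKSK)))
  step 5: II(II)K(IKSK)
  step 6: I(II)K(IKSK)
  step 7: IIK(IKSK)
  step 8: IK(IKSK)
  step 9: K(IKSK)
  step 10: K(KSK)
  step 11: KS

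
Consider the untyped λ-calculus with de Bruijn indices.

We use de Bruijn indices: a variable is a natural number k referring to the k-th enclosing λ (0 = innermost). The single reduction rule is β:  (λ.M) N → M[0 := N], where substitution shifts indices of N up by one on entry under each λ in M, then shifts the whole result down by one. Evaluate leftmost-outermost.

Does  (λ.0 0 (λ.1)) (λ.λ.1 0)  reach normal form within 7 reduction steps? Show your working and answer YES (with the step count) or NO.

Answer: YES — reaches normal form λ.λ.λ.1 0 in 5 ≤ 7 steps

Reduction:
  start: (λ.0 0 (λ.1)) (λ.λ.1 0)
  →1  (λ.λ.1 0) (λ.λ.1 0) (λ.λ.λ.1 0)
  →2  (λ.(λ.λ.1 0) 0) (λ.λ.λ.1 0)
  →3  (λ.λ.1 0) (λ.λ.λ.1 0)
  →4  λ.(λ.λ.λ.1 0) 0
  →5  λ.λ.λ.1 0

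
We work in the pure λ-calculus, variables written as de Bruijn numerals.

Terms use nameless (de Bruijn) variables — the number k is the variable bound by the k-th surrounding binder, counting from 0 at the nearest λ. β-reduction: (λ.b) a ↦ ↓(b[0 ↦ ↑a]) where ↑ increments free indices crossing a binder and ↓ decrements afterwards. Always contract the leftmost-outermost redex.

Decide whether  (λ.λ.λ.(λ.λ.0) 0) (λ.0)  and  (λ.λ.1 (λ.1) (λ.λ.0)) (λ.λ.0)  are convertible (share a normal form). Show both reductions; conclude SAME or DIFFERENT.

Answer: SAME — A ⇓ λ.λ.λ.0, B ⇓ λ.λ.λ.0

Reduction:
Term A:
  start: (λ.λ.λ.(λ.λ.0) 0) (λ.0)
  [1] λ.λ.(λ.λ.0) 0
  [2] λ.λ.λ.0

Term B:
  start: (λ.λ.1 (λ.1) (λ.λ.0)) (λ.λ.0)
  [1] λ.(λ.λ.0) (λ.1) (λ.λ.0)
  [2] λ.(λ.0) (λ.λ.0)
  [3] λ.λ.λ.0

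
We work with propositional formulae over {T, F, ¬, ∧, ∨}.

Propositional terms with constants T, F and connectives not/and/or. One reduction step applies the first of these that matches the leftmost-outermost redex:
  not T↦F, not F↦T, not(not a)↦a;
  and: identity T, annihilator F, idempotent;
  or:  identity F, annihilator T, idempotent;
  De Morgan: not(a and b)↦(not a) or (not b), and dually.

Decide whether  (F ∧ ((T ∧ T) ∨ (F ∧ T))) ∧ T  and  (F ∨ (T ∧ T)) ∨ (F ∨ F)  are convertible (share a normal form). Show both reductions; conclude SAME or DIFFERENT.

Term A:
  start: (F ∧ ((T ∧ T) ∨ (F ∧ T))) ∧ T
  [1] F ∧ ((T ∧ T) ∨ (F ∧ T))
  [2] F

Term B:
  start: (F ∨ (T ∧ T)) ∨ (F ∨ F)
  [1] (T ∧ T) ∨ (F ∨ F)
  [2] T ∨ (F ∨ F)
  [3] T

Answer: DIFFERENT — A ⇓ F, B ⇓ T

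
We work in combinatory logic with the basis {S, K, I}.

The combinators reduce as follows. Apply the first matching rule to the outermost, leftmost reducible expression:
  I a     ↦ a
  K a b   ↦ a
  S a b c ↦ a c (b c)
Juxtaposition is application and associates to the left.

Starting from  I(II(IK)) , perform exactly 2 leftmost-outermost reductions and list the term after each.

  start: I(II(IK))
  →1  II(IK)
  →2  I(IK)

Answer: after 2 steps: I(IK)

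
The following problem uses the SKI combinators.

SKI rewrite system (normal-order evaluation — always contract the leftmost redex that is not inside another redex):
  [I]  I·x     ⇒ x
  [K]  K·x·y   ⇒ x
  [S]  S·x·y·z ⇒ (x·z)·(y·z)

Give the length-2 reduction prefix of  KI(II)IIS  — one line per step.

Answer: after 2 steps: IIS

Derivation:
  start: KI(II)IIS
  step 1: IIIS
  step 2: IIS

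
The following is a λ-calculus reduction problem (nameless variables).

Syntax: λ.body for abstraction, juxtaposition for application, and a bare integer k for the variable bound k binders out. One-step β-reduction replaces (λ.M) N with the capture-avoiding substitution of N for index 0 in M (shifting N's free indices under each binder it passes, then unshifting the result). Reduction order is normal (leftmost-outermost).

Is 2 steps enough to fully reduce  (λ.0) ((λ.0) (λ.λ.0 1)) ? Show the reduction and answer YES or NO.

  start: (λ.0) ((λ.0) (λ.λ.0 1))
  →1  (λ.0) (λ.λ.0 1)
  →2  λ.λ.0 1

Answer: YES — reaches normal form λ.λ.0 1 in 2 ≤ 2 steps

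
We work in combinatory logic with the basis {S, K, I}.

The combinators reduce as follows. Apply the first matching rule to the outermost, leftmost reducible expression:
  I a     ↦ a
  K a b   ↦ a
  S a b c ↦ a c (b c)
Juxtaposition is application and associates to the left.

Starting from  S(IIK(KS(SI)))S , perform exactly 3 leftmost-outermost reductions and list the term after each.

  start: S(IIK(KS(SI)))S
  step 1: S(IK(KS(SI)))S
  step 2: S(K(KS(SI)))S
  step 3: S(KS)S

Answer: after 3 steps: S(KS)S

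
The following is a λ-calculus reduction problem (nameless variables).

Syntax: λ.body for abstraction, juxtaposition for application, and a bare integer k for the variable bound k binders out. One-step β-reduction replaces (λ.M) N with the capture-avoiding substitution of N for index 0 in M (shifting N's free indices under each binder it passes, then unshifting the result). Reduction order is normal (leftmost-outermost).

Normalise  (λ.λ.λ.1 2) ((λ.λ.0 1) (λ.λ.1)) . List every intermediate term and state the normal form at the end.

Answer: normal form = λ.λ.1 (λ.0 (λ.λ.1))  (in 2 steps)

Reduction:
  start: (λ.λ.λ.1 2) ((λ.λ.0 1) (λ.λ.1))
  step 1: λ.λ.1 ((λ.λ.0 1) (λ.λ.1))
  step 2: λ.λ.1 (λ.0 (λ.λ.1))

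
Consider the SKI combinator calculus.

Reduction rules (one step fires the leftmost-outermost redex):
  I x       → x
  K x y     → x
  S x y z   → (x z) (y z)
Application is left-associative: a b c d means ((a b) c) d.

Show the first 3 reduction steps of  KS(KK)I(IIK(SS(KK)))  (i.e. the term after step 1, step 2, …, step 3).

Answer: after 3 steps: SI(K(SS(KK)))

Working:
  start: KS(KK)I(IIK(SS(KK)))
  [1] SI(IIK(SS(KK)))
  [2] SI(IK(SS(KK)))
  [3] SI(K(SS(KK)))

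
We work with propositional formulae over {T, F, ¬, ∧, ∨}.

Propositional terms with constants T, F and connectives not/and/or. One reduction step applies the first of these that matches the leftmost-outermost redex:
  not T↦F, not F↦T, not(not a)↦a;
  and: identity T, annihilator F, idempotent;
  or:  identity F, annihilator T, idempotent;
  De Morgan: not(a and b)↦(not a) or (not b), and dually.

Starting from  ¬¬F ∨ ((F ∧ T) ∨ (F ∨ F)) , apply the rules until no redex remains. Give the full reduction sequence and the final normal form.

  start: ¬¬F ∨ ((F ∧ T) ∨ (F ∨ F))
  [1] F ∨ ((F ∧ T) ∨ (F ∨ F))
  [2] (F ∧ T) ∨ (F ∨ F)
  [3] F ∨ (F ∨ F)
  [4] F ∨ F
  [5] F

Answer: normal form = F  (in 5 steps)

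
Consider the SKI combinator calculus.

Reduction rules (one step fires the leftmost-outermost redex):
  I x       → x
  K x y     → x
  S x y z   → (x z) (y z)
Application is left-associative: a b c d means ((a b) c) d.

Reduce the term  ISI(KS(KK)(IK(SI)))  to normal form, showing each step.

  start: ISI(KS(KK)(IK(SI)))
  →1  SI(KS(KK)(IK(SI)))
  →2  SI(S(IK(SI)))
  →3  SI(S(K(SI)))

Answer: normal form = SI(S(K(SI)))  (in 3 steps)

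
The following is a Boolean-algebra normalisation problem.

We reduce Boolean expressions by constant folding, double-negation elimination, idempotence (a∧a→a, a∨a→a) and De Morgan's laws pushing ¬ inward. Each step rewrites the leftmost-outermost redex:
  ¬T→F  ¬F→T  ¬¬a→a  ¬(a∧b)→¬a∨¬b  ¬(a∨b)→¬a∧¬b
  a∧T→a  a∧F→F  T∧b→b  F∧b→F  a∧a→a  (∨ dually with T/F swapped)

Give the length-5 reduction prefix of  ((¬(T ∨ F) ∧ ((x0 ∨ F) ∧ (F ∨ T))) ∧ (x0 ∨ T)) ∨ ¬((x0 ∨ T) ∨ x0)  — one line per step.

  start: ((¬(T ∨ F) ∧ ((x0 ∨ F) ∧ (F ∨ T))) ∧ (x0 ∨ T)) ∨ ¬((x0 ∨ T) ∨ x0)
  step 1: (((¬T ∧ ¬F) ∧ ((x0 ∨ F) ∧ (F ∨ T))) ∧ (x0 ∨ T)) ∨ ¬((x0 ∨ T) ∨ x0)
  step 2: (((F ∧ ¬F) ∧ ((x0 ∨ F) ∧ (F ∨ T))) ∧ (x0 ∨ T)) ∨ ¬((x0 ∨ T) ∨ x0)
  step 3: ((F ∧ ((x0 ∨ F) ∧ (F ∨ T))) ∧ (x0 ∨ T)) ∨ ¬((x0 ∨ T) ∨ x0)
  step 4: (F ∧ (x0 ∨ T)) ∨ ¬((x0 ∨ T) ∨ x0)
  step 5: F ∨ ¬((x0 ∨ T) ∨ x0)

Answer: after 5 steps: F ∨ ¬((x0 ∨ T) ∨ x0)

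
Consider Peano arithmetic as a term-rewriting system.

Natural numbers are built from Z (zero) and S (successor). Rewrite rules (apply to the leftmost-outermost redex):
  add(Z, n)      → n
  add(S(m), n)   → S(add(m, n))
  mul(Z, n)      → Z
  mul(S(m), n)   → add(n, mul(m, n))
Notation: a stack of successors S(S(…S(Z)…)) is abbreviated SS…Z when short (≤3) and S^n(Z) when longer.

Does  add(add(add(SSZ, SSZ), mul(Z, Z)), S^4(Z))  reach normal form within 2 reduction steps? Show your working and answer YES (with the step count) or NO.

Answer: NO — after 2 steps the term is add(S(add(add(SZ, SSZ), mul(Z, Z))), S^4(Z)), not yet normal

Working:
  start: add(add(add(SSZ, SSZ), mul(Z, Z)), S^4(Z))
  [1] add(add(S(add(SZ, SSZ)), mul(Z, Z)), S^4(Z))
  [2] add(S(add(add(SZ, SSZ), mul(Z, Z))), S^4(Z))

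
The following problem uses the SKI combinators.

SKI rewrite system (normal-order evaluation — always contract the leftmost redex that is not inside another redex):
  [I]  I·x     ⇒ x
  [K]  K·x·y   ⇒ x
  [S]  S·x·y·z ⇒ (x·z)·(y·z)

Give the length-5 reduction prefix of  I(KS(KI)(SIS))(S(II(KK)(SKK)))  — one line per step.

Answer: after 5 steps: S(SIS)(SK)

Working:
  start: I(KS(KI)(SIS))(S(II(KK)(SKK)))
  →1  KS(KI)(SIS)(S(II(KK)(SKK)))
  →2  S(SIS)(S(II(KK)(SKK)))
  →3  S(SIS)(S(I(KK)(SKK)))
  →4  S(SIS)(S(KK(SKK)))
  →5  S(SIS)(SK)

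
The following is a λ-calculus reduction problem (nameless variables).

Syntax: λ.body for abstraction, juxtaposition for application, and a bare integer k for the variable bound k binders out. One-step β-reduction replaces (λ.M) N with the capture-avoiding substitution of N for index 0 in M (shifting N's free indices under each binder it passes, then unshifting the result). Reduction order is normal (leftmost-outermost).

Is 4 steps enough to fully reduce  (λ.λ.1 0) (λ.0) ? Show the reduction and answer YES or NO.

  start: (λ.λ.1 0) (λ.0)
  [1] λ.(λ.0) 0
  [2] λ.0

Answer: YES — reaches normal form λ.0 in 2 ≤ 4 steps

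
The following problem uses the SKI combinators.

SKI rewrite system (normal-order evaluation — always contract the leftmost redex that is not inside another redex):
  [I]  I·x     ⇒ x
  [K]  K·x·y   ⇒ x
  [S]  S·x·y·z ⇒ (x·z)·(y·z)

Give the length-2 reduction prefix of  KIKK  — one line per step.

Answer: after 2 steps: K

Derivation:
  start: KIKK
  step 1: IK
  step 2: K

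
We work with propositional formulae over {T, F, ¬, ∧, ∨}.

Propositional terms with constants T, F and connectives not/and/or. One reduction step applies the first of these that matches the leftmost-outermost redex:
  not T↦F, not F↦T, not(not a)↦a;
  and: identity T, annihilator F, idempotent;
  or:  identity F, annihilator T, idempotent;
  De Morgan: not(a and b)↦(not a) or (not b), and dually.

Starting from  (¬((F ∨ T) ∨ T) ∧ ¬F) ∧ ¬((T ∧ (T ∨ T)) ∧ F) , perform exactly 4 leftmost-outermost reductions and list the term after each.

  start: (¬((F ∨ T) ∨ T) ∧ ¬F) ∧ ¬((T ∧ (T ∨ T)) ∧ F)
  →1  ((¬(F ∨ T) ∧ ¬T) ∧ ¬F) ∧ ¬((T ∧ (T ∨ T)) ∧ F)
  →2  (((¬F ∧ ¬T) ∧ ¬T) ∧ ¬F) ∧ ¬((T ∧ (T ∨ T)) ∧ F)
  →3  (((T ∧ ¬T) ∧ ¬T) ∧ ¬F) ∧ ¬((T ∧ (T ∨ T)) ∧ F)
  →4  ((¬T ∧ ¬T) ∧ ¬F) ∧ ¬((T ∧ (T ∨ T)) ∧ F)

Answer: after 4 steps: ((¬T ∧ ¬T) ∧ ¬F) ∧ ¬((T ∧ (T ∨ T)) ∧ F)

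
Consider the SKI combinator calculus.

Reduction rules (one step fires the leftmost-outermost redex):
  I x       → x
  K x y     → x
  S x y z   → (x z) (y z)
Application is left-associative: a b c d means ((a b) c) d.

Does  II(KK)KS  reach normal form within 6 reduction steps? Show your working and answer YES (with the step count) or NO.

Answer: YES — reaches normal form KS in 3 ≤ 6 steps

Reduction:
  start: II(KK)KS
  [1] I(KK)KS
  [2] KKKS
  [3] KS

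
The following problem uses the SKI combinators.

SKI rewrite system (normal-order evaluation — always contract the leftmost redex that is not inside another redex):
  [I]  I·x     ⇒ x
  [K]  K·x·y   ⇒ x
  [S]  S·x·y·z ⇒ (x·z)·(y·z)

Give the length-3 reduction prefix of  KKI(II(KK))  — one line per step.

  start: KKI(II(KK))
  [1] K(II(KK))
  [2] K(I(KK))
  [3] K(KK)

Answer: after 3 steps: K(KK)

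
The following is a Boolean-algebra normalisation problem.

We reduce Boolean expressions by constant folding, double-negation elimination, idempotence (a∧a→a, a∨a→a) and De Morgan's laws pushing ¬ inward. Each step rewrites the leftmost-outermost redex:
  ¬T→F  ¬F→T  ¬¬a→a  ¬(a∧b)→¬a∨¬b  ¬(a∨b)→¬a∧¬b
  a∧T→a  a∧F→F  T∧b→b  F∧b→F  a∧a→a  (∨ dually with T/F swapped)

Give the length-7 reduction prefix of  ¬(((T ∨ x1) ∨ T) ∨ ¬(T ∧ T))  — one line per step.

Answer: after 7 steps: F

Derivation:
  start: ¬(((T ∨ x1) ∨ T) ∨ ¬(T ∧ T))
  step 1: ¬((T ∨ x1) ∨ T) ∧ ¬¬(T ∧ T)
  step 2: (¬(T ∨ x1) ∧ ¬T) ∧ ¬¬(T ∧ T)
  step 3: ((¬T ∧ ¬x1) ∧ ¬T) ∧ ¬¬(T ∧ T)
  step 4: ((F ∧ ¬x1) ∧ ¬T) ∧ ¬¬(T ∧ T)
  step 5: (F ∧ ¬T) ∧ ¬¬(T ∧ T)
  step 6: F ∧ ¬¬(T ∧ T)
  step 7: F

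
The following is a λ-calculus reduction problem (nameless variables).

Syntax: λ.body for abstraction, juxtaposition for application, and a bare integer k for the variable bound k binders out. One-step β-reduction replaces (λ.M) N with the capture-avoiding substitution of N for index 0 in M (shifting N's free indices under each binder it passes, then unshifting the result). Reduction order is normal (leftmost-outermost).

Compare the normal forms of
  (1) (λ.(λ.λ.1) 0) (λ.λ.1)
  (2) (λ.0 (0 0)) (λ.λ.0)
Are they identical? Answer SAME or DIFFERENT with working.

Term A:
  start: (λ.(λ.λ.1) 0) (λ.λ.1)
  [1] (λ.λ.1) (λ.λ.1)
  [2] λ.λ.λ.1

Term B:
  start: (λ.0 (0 0)) (λ.λ.0)
  [1] (λ.λ.0) ((λ.λ.0) (λ.λ.0))
  [2] λ.0

Answer: DIFFERENT — A ⇓ λ.λ.λ.1, B ⇓ λ.0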